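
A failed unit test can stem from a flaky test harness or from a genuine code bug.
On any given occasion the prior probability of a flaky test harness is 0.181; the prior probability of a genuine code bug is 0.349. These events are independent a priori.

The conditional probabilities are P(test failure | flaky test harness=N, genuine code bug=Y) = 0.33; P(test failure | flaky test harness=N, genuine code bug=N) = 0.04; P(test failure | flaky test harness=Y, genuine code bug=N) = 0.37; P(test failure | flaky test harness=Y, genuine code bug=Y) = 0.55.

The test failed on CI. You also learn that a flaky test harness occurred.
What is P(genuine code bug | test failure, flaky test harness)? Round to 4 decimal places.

For the numerator, keep only genuine code bug=true terms: 0.55*0.349 = 0.191950
Normalizer over all consistent configurations: 0.37*0.651 + 0.55*0.349 = 0.432820
P(genuine code bug | test failure, flaky test harness) = 0.191950/0.432820 ≈ 0.4435

P(genuine code bug | test failure, flaky test harness) ≈ 0.4435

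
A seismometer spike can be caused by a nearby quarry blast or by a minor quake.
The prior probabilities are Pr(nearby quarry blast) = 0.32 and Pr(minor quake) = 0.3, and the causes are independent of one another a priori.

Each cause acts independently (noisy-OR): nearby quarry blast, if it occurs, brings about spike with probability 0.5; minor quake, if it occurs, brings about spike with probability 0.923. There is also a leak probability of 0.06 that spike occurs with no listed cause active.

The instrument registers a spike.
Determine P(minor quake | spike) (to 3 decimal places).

Under noisy-OR, P(spike | causes) = 1 − (1−0.06)·∏(1−qᵢ) over the active causes.
P(spike) = 0.06×0.68×0.7 + 0.92762×0.68×0.3 + 0.53×0.32×0.7 + 0.96381×0.32×0.3 = 0.028560 + 0.189234 + 0.118720 + 0.092526 = 0.429040
Of this, 0.281760 comes from 0.189234 + 0.092526 (the minor quake=true cases).
P(minor quake | spike) = 0.281760 / 0.429040 ≈ 0.657

P(minor quake | spike) ≈ 0.657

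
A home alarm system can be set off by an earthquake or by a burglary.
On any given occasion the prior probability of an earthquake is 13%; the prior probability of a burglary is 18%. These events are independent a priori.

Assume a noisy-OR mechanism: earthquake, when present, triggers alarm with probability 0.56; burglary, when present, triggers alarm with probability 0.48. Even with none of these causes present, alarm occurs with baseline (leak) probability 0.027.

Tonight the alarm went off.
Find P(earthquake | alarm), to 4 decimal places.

P(earthquake | alarm) ≈ 0.4503

Under noisy-OR, P(alarm | causes) = 1 − (1−0.027)·∏(1−qᵢ) over the active causes.
Enumerate the 4 (earthquake, burglary) configurations and weight by the priors:
  P(alarm) = 0.027×0.87×0.82 + 0.49404×0.87×0.18 + 0.57188×0.13×0.82 + 0.777378×0.13×0.18
        = 0.019262 + 0.077367 + 0.060962 + 0.018191 = 0.175782
Configurations with earthquake contribute 0.079153, so
  P(earthquake | alarm) = 0.079153 / 0.175782 ≈ 0.4503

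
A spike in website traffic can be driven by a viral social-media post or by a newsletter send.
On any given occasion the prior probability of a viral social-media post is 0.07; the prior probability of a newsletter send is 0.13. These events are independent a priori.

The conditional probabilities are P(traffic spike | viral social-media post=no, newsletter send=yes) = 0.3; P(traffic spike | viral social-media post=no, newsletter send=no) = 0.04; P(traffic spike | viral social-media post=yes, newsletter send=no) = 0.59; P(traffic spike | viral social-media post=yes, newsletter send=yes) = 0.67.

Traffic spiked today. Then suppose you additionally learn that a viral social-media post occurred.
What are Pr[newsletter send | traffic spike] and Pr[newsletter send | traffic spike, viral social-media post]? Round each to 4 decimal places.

Sum P(traffic spike|·) weighted by the priors over the 4 (viral social-media post, newsletter send) configurations:
  P(traffic spike) = 0.04·0.93·0.87 + 0.3·0.93·0.13 + 0.59·0.07·0.87 + 0.67·0.07·0.13
        = 0.032364 + 0.036270 + 0.035931 + 0.006097 = 0.110662
Configurations with newsletter send contribute 0.042367, so
  P(newsletter send | traffic spike) = 0.042367 / 0.110662 ≈ 0.3829

With the extra evidence:
Numerator (weight on configurations with newsletter send): 0.67*0.13 = 0.087100
Normalizer over all consistent configurations: 0.59*0.87 + 0.67*0.13 = 0.600400
Posterior = 0.087100 / 0.600400 ≈ 0.1451

Pr[newsletter send | traffic spike] ≈ 0.3829; Pr[newsletter send | traffic spike, viral social-media post] ≈ 0.1451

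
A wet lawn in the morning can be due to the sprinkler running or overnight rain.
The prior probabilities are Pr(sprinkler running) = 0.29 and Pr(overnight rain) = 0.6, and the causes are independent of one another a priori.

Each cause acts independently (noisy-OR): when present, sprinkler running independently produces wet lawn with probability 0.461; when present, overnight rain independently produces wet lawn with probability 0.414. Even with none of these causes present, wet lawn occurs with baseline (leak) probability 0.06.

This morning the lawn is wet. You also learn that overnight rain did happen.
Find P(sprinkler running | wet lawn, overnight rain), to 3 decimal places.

P(sprinkler running | wet lawn, overnight rain) ≈ 0.390

Under noisy-OR, P(wet lawn | causes) = 1 − (1−0.06)·∏(1−qᵢ) over the active causes.
Enumerate both values of sprinkler running and weight by the priors:
  P(wet lawn | overnight rain) = 0.44916×0.71 + 0.703097×0.29
        = 0.318904 + 0.203898 = 0.522802
The terms with sprinkler running present sum to 0.203898, so
  P(sprinkler running | wet lawn, overnight rain) = 0.203898 / 0.522802 ≈ 0.390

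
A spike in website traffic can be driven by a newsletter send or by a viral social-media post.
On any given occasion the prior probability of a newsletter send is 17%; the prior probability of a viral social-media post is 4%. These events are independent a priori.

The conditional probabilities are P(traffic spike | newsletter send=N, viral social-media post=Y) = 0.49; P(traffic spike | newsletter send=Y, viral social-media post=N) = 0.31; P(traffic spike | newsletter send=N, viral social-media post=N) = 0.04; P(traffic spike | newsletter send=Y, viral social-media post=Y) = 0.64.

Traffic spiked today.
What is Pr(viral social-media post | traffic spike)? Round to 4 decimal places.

P(traffic spike) = 0.04*0.83*0.96 + 0.49*0.83*0.04 + 0.31*0.17*0.96 + 0.64*0.17*0.04 = 0.031872 + 0.016268 + 0.050592 + 0.004352 = 0.103084
The viral social-media post-present share is 0.016268 + 0.004352 = 0.020620.
So P(viral social-media post | traffic spike) = 0.020620/0.103084 ≈ 0.2000.

Pr(viral social-media post | traffic spike) ≈ 0.2000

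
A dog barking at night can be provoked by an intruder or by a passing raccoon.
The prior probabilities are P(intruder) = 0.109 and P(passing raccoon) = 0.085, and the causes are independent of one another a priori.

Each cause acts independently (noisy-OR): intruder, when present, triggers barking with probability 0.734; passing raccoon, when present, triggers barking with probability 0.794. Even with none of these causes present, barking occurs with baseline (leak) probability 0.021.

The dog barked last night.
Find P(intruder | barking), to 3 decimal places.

P(intruder | barking) ≈ 0.515

Under noisy-OR, P(barking | causes) = 1 − (1−0.021)·∏(1−qᵢ) over the active causes.
Weight on intruder=true, given the evidence: 0.073763 + 0.008768 = 0.082531
The normalizing constant is 0.021·0.891·0.915 + 0.798326·0.891·0.085 + 0.739586·0.109·0.915 + 0.946355·0.109·0.085 = 0.160113
P(intruder | barking) = 0.082531/0.160113 ≈ 0.515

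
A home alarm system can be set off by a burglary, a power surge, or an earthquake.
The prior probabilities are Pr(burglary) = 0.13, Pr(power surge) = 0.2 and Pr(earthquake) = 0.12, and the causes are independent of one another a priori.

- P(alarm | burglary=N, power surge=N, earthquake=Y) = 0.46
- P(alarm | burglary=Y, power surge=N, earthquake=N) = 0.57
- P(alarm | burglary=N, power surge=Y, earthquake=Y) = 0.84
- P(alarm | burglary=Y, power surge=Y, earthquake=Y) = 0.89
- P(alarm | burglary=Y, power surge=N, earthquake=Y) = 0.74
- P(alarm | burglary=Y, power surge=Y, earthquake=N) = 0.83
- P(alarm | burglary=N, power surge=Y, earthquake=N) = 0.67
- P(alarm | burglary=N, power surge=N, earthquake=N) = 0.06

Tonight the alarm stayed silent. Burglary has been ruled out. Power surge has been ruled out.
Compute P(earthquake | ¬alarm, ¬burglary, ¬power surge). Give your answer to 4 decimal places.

P(earthquake | ¬alarm, ¬burglary, ¬power surge) ≈ 0.0726

P(¬alarm | ¬burglary, ¬power surge) = 0.94*0.88 + 0.54*0.12 = 0.827200 + 0.064800 = 0.892000
Of this, 0.064800 comes from 0.54*0.12 (the earthquake=true cases).
P(earthquake | ¬alarm, ¬burglary, ¬power surge) = 0.064800 / 0.892000 ≈ 0.0726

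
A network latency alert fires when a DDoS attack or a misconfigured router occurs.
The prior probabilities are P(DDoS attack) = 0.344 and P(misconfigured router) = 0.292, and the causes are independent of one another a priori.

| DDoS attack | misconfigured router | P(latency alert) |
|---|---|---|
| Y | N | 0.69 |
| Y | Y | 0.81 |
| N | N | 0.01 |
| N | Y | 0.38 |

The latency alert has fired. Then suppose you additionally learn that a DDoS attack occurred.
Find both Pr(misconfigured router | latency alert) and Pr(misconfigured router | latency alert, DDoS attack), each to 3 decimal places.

Pr(misconfigured router | latency alert) ≈ 0.472; Pr(misconfigured router | latency alert, DDoS attack) ≈ 0.326

Sum P(latency alert|·) weighted by the priors over the 4 (DDoS attack, misconfigured router) configurations:
  P(latency alert) = 0.01×0.656×0.708 + 0.38×0.656×0.292 + 0.69×0.344×0.708 + 0.81×0.344×0.292
        = 0.004644 + 0.072790 + 0.168051 + 0.081363 = 0.326848
Keeping only the misconfigured router-present terms gives 0.154153, so
  P(misconfigured router | latency alert) = 0.154153 / 0.326848 ≈ 0.472

With the extra evidence:
P(latency alert | DDoS attack) = 0.69*0.708 + 0.81*0.292 = 0.488520 + 0.236520 = 0.725040
Of this, 0.236520 comes from 0.81*0.292 (the misconfigured router=true cases).
So P(misconfigured router | latency alert, DDoS attack) = 0.236520/0.725040 ≈ 0.326.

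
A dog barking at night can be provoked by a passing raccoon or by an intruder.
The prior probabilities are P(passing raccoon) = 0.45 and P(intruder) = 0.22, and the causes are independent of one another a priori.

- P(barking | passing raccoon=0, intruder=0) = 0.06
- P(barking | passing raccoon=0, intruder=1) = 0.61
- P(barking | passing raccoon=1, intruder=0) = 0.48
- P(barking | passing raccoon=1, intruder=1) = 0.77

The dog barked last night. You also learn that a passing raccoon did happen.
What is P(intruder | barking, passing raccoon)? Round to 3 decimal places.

P(intruder | barking, passing raccoon) ≈ 0.312

P(barking | passing raccoon) = 0.48×0.78 + 0.77×0.22 = 0.374400 + 0.169400 = 0.543800
The intruder-present share is 0.77×0.22 = 0.169400.
Hence the posterior is 0.169400/0.543800 ≈ 0.312.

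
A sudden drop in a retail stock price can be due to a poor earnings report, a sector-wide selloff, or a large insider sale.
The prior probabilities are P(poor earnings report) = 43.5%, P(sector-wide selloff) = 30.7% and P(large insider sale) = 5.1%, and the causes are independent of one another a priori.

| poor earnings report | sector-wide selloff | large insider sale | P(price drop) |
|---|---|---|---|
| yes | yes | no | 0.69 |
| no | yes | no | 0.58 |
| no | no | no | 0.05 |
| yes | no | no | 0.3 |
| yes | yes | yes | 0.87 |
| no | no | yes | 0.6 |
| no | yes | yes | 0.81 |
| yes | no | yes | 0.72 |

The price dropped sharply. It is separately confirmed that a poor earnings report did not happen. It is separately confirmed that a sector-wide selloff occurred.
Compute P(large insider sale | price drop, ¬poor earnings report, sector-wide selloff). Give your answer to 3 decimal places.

For the numerator, keep only large insider sale=true terms: 0.81*0.051 = 0.041310
Denominator P(price drop | ¬poor earnings report, sector-wide selloff): 0.58*0.949 + 0.81*0.051 = 0.591730
P(large insider sale | price drop, ¬poor earnings report, sector-wide selloff) = 0.041310/0.591730 ≈ 0.070

P(large insider sale | price drop, ¬poor earnings report, sector-wide selloff) ≈ 0.070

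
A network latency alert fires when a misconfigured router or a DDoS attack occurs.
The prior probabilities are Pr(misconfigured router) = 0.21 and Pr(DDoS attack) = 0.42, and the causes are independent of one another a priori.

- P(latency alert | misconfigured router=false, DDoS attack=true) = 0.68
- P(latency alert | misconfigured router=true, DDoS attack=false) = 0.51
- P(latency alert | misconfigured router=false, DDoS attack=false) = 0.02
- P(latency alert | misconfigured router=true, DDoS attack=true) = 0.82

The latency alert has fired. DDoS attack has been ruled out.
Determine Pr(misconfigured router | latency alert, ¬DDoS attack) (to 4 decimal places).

Pr(misconfigured router | latency alert, ¬DDoS attack) ≈ 0.8714

P(latency alert | ¬DDoS attack) = 0.02*0.79 + 0.51*0.21 = 0.015800 + 0.107100 = 0.122900
Restricting to configurations with misconfigured router present: 0.51*0.21 = 0.107100.
So P(misconfigured router | latency alert, ¬DDoS attack) = 0.107100/0.122900 ≈ 0.8714.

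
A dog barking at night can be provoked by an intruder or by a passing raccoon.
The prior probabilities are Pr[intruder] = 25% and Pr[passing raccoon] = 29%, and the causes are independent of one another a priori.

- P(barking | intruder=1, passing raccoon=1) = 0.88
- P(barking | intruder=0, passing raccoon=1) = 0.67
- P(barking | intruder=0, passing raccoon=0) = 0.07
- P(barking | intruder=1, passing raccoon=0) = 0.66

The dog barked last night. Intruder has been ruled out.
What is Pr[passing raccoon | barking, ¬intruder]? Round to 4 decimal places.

Pr[passing raccoon | barking, ¬intruder] ≈ 0.7963

P(barking | ¬intruder) = 0.07·0.71 + 0.67·0.29 = 0.049700 + 0.194300 = 0.244000
The passing raccoon-present share is 0.67·0.29 = 0.194300.
Hence the posterior is 0.194300/0.244000 ≈ 0.7963.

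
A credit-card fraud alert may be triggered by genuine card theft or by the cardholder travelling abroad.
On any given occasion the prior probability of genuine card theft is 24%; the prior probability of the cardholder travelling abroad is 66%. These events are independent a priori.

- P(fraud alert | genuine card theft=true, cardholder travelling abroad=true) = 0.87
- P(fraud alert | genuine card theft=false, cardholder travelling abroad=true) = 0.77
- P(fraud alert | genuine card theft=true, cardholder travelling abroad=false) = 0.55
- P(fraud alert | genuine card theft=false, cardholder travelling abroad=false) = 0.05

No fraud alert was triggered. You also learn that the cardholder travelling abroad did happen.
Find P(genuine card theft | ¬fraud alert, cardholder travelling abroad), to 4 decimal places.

Weight on genuine card theft=true, given the evidence: 0.13×0.24 = 0.031200
Denominator P(¬fraud alert | cardholder travelling abroad): 0.23×0.76 + 0.13×0.24 = 0.206000
Posterior = 0.031200 / 0.206000 ≈ 0.1515

P(genuine card theft | ¬fraud alert, cardholder travelling abroad) ≈ 0.1515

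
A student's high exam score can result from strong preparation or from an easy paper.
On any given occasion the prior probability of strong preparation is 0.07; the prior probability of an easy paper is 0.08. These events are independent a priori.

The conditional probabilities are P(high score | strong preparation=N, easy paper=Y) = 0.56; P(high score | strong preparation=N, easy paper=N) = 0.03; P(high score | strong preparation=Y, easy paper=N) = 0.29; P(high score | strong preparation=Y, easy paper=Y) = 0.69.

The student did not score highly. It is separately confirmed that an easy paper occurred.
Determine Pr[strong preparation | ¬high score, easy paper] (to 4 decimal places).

Pr[strong preparation | ¬high score, easy paper] ≈ 0.0504

P(¬high score | easy paper) = 0.44×0.93 + 0.31×0.07 = 0.409200 + 0.021700 = 0.430900
The strong preparation-present share is 0.31×0.07 = 0.021700.
P(strong preparation | ¬high score, easy paper) = 0.021700 / 0.430900 ≈ 0.0504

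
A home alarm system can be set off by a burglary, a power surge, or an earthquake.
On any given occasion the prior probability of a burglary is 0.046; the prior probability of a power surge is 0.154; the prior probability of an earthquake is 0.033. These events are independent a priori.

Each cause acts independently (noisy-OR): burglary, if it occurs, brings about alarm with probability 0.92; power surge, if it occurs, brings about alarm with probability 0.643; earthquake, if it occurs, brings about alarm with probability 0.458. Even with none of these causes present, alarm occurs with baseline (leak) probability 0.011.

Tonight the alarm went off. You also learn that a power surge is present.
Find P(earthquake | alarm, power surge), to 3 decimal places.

P(earthquake | alarm, power surge) ≈ 0.040

Under noisy-OR, P(alarm | causes) = 1 − (1−0.011)·∏(1−qᵢ) over the active causes.
P(alarm | power surge) = 0.646927·0.954·0.967 + 0.808634·0.954·0.033 + 0.971754·0.046·0.967 + 0.984691·0.046·0.033 = 0.596802 + 0.025457 + 0.043226 + 0.001495 = 0.666980
The earthquake-present share is 0.025457 + 0.001495 = 0.026952.
Hence the posterior is 0.026952/0.666980 ≈ 0.040.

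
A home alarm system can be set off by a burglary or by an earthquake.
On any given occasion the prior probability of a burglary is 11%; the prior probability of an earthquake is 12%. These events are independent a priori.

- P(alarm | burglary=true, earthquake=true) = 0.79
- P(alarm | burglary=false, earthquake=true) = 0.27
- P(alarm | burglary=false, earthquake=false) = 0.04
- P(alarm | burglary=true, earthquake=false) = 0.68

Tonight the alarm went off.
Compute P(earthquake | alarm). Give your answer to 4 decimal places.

P(earthquake | alarm) ≈ 0.2878

P(alarm) = 0.04·0.89·0.88 + 0.27·0.89·0.12 + 0.68·0.11·0.88 + 0.79·0.11·0.12 = 0.031328 + 0.028836 + 0.065824 + 0.010428 = 0.136416
Of this, 0.039264 comes from 0.028836 + 0.010428 (the earthquake=true cases).
P(earthquake | alarm) = 0.039264 / 0.136416 ≈ 0.2878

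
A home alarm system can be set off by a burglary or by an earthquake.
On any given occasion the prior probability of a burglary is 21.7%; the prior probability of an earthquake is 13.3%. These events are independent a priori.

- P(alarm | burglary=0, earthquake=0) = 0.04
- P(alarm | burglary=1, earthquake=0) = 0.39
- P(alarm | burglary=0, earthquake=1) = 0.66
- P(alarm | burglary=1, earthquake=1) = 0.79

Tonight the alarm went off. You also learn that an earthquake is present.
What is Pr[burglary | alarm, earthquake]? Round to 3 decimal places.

Numerator (weight on configurations with burglary): 0.79·0.217 = 0.171430
The normalizing constant is 0.66·0.783 + 0.79·0.217 = 0.688210
Posterior = 0.171430 / 0.688210 ≈ 0.249

Pr[burglary | alarm, earthquake] ≈ 0.249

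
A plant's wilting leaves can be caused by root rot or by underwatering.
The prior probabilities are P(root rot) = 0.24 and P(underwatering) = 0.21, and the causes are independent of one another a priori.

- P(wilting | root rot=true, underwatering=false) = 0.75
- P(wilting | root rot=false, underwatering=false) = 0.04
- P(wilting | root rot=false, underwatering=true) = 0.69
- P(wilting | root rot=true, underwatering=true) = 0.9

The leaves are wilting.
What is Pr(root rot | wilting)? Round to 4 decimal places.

By total probability over the 4 (root rot, underwatering) configurations:
  P(wilting) = 0.04·0.76·0.79 + 0.69·0.76·0.21 + 0.75·0.24·0.79 + 0.9·0.24·0.21
        = 0.024016 + 0.110124 + 0.142200 + 0.045360 = 0.321700
The terms with root rot present sum to 0.187560, so
  P(root rot | wilting) = 0.187560 / 0.321700 ≈ 0.5830

Pr(root rot | wilting) ≈ 0.5830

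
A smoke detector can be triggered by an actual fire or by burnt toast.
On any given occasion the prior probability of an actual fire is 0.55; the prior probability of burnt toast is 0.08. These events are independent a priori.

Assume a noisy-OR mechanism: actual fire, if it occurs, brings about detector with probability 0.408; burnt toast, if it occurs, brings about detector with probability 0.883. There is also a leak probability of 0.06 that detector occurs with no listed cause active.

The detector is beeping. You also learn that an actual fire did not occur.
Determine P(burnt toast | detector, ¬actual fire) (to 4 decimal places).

Under noisy-OR, P(detector | causes) = 1 − (1−0.06)·∏(1−qᵢ) over the active causes.
P(detector | ¬actual fire) = 0.06·0.92 + 0.89002·0.08 = 0.055200 + 0.071202 = 0.126402
The burnt toast-present share is 0.89002·0.08 = 0.071202.
P(burnt toast | detector, ¬actual fire) = 0.071202 / 0.126402 ≈ 0.5633

P(burnt toast | detector, ¬actual fire) ≈ 0.5633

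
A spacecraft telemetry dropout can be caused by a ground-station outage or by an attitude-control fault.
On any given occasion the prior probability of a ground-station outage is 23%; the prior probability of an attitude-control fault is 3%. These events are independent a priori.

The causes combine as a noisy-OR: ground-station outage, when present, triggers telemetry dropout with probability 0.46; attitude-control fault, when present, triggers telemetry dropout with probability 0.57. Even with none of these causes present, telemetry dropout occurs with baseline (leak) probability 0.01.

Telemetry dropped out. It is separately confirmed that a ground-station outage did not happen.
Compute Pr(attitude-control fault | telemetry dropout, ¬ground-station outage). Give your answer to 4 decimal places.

Pr(attitude-control fault | telemetry dropout, ¬ground-station outage) ≈ 0.6398

Under noisy-OR, P(telemetry dropout | causes) = 1 − (1−0.01)·∏(1−qᵢ) over the active causes.
P(telemetry dropout | ¬ground-station outage) = 0.01*0.97 + 0.5743*0.03 = 0.009700 + 0.017229 = 0.026929
The attitude-control fault-present share is 0.5743*0.03 = 0.017229.
Hence the posterior is 0.017229/0.026929 ≈ 0.6398.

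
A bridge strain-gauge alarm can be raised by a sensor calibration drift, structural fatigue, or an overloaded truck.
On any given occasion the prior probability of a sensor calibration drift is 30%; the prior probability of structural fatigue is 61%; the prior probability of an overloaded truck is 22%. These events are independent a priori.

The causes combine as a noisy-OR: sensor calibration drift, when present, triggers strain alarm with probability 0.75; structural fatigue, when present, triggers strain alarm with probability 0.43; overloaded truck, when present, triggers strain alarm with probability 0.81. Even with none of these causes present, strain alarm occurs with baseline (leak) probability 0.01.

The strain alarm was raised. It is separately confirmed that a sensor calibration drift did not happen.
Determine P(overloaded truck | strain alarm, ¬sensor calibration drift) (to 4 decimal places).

P(overloaded truck | strain alarm, ¬sensor calibration drift) ≈ 0.4739

Under noisy-OR, P(strain alarm | causes) = 1 − (1−0.01)·∏(1−qᵢ) over the active causes.
Enumerate the 4 (structural fatigue, overloaded truck) configurations and weight by the priors:
  P(strain alarm | ¬sensor calibration drift) = 0.01×0.39×0.78 + 0.8119×0.39×0.22 + 0.4357×0.61×0.78 + 0.892783×0.61×0.22
        = 0.003042 + 0.069661 + 0.207306 + 0.119811 = 0.399820
Configurations with overloaded truck contribute 0.189472, so
  P(overloaded truck | strain alarm, ¬sensor calibration drift) = 0.189472 / 0.399820 ≈ 0.4739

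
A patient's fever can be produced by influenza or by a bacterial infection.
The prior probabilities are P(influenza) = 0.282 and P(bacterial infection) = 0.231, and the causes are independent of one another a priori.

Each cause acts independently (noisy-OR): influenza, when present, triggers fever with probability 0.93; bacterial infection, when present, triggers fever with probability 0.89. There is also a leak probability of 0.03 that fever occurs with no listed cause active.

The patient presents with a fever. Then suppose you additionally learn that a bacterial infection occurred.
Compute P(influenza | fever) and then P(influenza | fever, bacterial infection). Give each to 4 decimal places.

P(influenza | fever) ≈ 0.6183; P(influenza | fever, bacterial infection) ≈ 0.3038

Under noisy-OR, P(fever | causes) = 1 − (1−0.03)·∏(1−qᵢ) over the active causes.
P(fever) = 0.03×0.718×0.769 + 0.8933×0.718×0.231 + 0.9321×0.282×0.769 + 0.992531×0.282×0.231 = 0.016564 + 0.148161 + 0.202133 + 0.064655 = 0.431513
The influenza-present share is 0.202133 + 0.064655 = 0.266788.
So P(influenza | fever) = 0.266788/0.431513 ≈ 0.6183.

Now condition on the additional information:
By total probability over both values of influenza:
  P(fever | bacterial infection) = 0.8933×0.718 + 0.992531×0.282
        = 0.641389 + 0.279894 = 0.921283
Configurations with influenza contribute 0.279894, so
  P(influenza | fever, bacterial infection) = 0.279894 / 0.921283 ≈ 0.3038
Conditioning on bacterial infection lowers the posterior on influenza: the classic explaining-away effect in a common-effect structure.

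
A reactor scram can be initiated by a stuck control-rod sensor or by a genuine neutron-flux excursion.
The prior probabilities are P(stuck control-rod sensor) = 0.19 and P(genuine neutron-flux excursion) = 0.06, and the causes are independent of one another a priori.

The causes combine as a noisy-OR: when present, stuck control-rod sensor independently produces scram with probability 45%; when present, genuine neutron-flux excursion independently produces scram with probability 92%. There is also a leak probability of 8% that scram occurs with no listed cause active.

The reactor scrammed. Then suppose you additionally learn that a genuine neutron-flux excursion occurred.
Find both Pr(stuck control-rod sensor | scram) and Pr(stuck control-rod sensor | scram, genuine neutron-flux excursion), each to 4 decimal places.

Pr(stuck control-rod sensor | scram) ≈ 0.4835; Pr(stuck control-rod sensor | scram, genuine neutron-flux excursion) ≈ 0.1955

Under noisy-OR, P(scram | causes) = 1 − (1−0.08)·∏(1−qᵢ) over the active causes.
Weight on stuck control-rod sensor=true, given the evidence: 0.088228 + 0.010939 = 0.099167
Denominator P(scram): 0.08·0.81·0.94 + 0.9264·0.81·0.06 + 0.494·0.19·0.94 + 0.95952·0.19·0.06 = 0.205102
P(stuck control-rod sensor | scram) = 0.099167/0.205102 ≈ 0.4835

With the extra evidence:
For the numerator, keep only stuck control-rod sensor=true terms: 0.95952×0.19 = 0.182309
Normalizer over all consistent configurations: 0.9264×0.81 + 0.95952×0.19 = 0.932693
P(stuck control-rod sensor | scram, genuine neutron-flux excursion) = 0.182309/0.932693 ≈ 0.1955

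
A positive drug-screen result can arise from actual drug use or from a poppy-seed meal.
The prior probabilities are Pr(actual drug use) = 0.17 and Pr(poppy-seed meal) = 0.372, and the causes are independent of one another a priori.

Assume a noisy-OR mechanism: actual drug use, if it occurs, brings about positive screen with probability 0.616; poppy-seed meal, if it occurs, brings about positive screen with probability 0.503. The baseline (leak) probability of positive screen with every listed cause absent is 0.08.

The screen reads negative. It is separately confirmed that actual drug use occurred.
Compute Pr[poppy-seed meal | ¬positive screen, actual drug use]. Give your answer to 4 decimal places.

Pr[poppy-seed meal | ¬positive screen, actual drug use] ≈ 0.2274

Under noisy-OR, P(positive screen | causes) = 1 − (1−0.08)·∏(1−qᵢ) over the active causes.
Numerator (weight on configurations with poppy-seed meal): 0.17558*0.372 = 0.065316
Normalizer over all consistent configurations: 0.35328*0.628 + 0.17558*0.372 = 0.287176
Posterior = 0.065316 / 0.287176 ≈ 0.2274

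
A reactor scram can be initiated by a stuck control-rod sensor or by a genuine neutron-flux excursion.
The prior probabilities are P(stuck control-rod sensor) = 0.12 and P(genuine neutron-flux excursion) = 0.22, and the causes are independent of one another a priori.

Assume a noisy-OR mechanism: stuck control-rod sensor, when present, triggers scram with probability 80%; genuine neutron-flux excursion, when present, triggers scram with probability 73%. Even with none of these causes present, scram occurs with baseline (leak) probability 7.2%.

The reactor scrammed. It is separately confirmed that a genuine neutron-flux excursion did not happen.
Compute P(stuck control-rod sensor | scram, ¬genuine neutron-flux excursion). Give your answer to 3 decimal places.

P(stuck control-rod sensor | scram, ¬genuine neutron-flux excursion) ≈ 0.607

Under noisy-OR, P(scram | causes) = 1 − (1−0.072)·∏(1−qᵢ) over the active causes.
P(scram | ¬genuine neutron-flux excursion) = 0.072×0.88 + 0.8144×0.12 = 0.063360 + 0.097728 = 0.161088
Restricting to configurations with stuck control-rod sensor present: 0.8144×0.12 = 0.097728.
P(stuck control-rod sensor | scram, ¬genuine neutron-flux excursion) = 0.097728 / 0.161088 ≈ 0.607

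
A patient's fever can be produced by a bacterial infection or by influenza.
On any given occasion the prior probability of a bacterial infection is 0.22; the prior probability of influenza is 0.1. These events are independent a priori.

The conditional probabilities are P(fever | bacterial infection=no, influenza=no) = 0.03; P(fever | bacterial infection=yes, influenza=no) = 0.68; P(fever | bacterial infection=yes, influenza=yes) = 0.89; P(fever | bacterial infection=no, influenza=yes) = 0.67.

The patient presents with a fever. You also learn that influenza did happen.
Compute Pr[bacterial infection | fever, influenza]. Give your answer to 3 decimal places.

P(fever | influenza) = 0.67×0.78 + 0.89×0.22 = 0.522600 + 0.195800 = 0.718400
Restricting to configurations with bacterial infection present: 0.89×0.22 = 0.195800.
So P(bacterial infection | fever, influenza) = 0.195800/0.718400 ≈ 0.273.

Pr[bacterial infection | fever, influenza] ≈ 0.273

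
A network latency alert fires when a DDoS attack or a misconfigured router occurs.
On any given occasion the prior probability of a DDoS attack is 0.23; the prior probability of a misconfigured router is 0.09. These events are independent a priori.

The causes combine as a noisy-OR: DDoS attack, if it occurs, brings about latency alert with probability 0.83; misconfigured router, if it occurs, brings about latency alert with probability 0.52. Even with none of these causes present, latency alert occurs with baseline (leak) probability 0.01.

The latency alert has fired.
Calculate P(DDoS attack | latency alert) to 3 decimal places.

P(DDoS attack | latency alert) ≈ 0.817

Under noisy-OR, P(latency alert | causes) = 1 − (1−0.01)·∏(1−qᵢ) over the active causes.
P(latency alert) = 0.01×0.77×0.91 + 0.5248×0.77×0.09 + 0.8317×0.23×0.91 + 0.919216×0.23×0.09 = 0.007007 + 0.036369 + 0.174075 + 0.019028 = 0.236479
Restricting to configurations with DDoS attack present: 0.174075 + 0.019028 = 0.193103.
So P(DDoS attack | latency alert) = 0.193103/0.236479 ≈ 0.817.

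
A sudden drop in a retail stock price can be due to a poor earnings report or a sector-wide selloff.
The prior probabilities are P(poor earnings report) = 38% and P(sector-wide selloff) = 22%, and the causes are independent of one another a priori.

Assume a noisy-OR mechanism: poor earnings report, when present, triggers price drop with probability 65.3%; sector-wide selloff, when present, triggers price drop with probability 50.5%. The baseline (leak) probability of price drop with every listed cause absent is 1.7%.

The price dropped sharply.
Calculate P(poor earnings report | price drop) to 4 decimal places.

P(poor earnings report | price drop) ≈ 0.7719

Under noisy-OR, P(price drop | causes) = 1 − (1−0.017)·∏(1−qᵢ) over the active causes.
P(price drop) = 0.017×0.62×0.78 + 0.513415×0.62×0.22 + 0.658899×0.38×0.78 + 0.831155×0.38×0.22 = 0.008221 + 0.070030 + 0.195298 + 0.069485 = 0.343034
The poor earnings report-present share is 0.195298 + 0.069485 = 0.264783.
P(poor earnings report | price drop) = 0.264783 / 0.343034 ≈ 0.7719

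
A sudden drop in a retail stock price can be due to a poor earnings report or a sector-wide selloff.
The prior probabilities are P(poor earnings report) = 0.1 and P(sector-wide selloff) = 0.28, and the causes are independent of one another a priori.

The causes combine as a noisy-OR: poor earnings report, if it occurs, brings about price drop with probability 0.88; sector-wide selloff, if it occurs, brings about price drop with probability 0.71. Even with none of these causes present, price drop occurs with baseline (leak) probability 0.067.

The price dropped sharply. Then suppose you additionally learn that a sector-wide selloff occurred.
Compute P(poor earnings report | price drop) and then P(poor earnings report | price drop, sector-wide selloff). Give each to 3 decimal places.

Under noisy-OR, P(price drop | causes) = 1 − (1−0.067)·∏(1−qᵢ) over the active causes.
For the numerator, keep only poor earnings report=true terms: 0.063939 + 0.027091 = 0.091030
The normalizing constant is 0.067·0.9·0.72 + 0.72943·0.9·0.28 + 0.88804·0.1·0.72 + 0.967532·0.1·0.28 = 0.318262
Posterior = 0.091030 / 0.318262 ≈ 0.286

With the extra evidence:
Sum P(price drop|·) weighted by the priors over both values of poor earnings report:
  P(price drop | sector-wide selloff) = 0.72943·0.9 + 0.967532·0.1
        = 0.656487 + 0.096753 = 0.753240
The terms with poor earnings report present sum to 0.096753, so
  P(poor earnings report | price drop, sector-wide selloff) = 0.096753 / 0.753240 ≈ 0.128
— sector-wide selloff explains away the evidence for poor earnings report.

P(poor earnings report | price drop) ≈ 0.286; P(poor earnings report | price drop, sector-wide selloff) ≈ 0.128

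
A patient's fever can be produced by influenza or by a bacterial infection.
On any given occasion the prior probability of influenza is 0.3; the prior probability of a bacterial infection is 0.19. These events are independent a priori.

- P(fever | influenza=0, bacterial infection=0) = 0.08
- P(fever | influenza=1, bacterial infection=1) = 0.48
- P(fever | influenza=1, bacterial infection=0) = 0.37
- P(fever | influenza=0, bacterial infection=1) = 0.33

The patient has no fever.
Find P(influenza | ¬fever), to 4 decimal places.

Weight on influenza=true, given the evidence: 0.153090 + 0.029640 = 0.182730
Normalizer over all consistent configurations: 0.92×0.7×0.81 + 0.67×0.7×0.19 + 0.63×0.3×0.81 + 0.52×0.3×0.19 = 0.793480
Posterior = 0.182730 / 0.793480 ≈ 0.2303

P(influenza | ¬fever) ≈ 0.2303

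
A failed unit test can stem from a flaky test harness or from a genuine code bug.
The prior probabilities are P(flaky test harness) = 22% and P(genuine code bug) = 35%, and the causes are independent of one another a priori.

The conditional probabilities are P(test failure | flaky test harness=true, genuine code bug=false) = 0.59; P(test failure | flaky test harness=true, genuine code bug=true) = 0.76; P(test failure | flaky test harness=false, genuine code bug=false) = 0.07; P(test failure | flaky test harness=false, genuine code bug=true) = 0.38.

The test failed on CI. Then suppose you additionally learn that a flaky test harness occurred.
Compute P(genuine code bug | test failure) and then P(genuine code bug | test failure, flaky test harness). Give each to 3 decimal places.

By total probability over the 4 (flaky test harness, genuine code bug) configurations:
  P(test failure) = 0.07·0.78·0.65 + 0.38·0.78·0.35 + 0.59·0.22·0.65 + 0.76·0.22·0.35
        = 0.035490 + 0.103740 + 0.084370 + 0.058520 = 0.282120
Configurations with genuine code bug contribute 0.162260, so
  P(genuine code bug | test failure) = 0.162260 / 0.282120 ≈ 0.575

With the extra evidence:
Numerator (weight on configurations with genuine code bug): 0.76·0.35 = 0.266000
Denominator P(test failure | flaky test harness): 0.59·0.65 + 0.76·0.35 = 0.649500
Posterior = 0.266000 / 0.649500 ≈ 0.410
Conditioning on flaky test harness lowers the posterior on genuine code bug: the classic explaining-away effect in a common-effect structure.

P(genuine code bug | test failure) ≈ 0.575; P(genuine code bug | test failure, flaky test harness) ≈ 0.410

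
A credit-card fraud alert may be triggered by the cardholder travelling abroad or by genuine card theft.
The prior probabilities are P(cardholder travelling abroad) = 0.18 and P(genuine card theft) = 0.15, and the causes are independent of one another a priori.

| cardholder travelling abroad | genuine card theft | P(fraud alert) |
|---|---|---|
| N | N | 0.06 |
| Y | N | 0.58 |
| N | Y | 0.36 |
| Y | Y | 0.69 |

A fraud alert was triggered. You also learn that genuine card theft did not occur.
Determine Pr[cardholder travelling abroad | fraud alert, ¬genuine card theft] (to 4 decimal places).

Enumerate both values of cardholder travelling abroad and weight by the priors:
  P(fraud alert | ¬genuine card theft) = 0.06*0.82 + 0.58*0.18
        = 0.049200 + 0.104400 = 0.153600
Configurations with cardholder travelling abroad contribute 0.104400, so
  P(cardholder travelling abroad | fraud alert, ¬genuine card theft) = 0.104400 / 0.153600 ≈ 0.6797

Pr[cardholder travelling abroad | fraud alert, ¬genuine card theft] ≈ 0.6797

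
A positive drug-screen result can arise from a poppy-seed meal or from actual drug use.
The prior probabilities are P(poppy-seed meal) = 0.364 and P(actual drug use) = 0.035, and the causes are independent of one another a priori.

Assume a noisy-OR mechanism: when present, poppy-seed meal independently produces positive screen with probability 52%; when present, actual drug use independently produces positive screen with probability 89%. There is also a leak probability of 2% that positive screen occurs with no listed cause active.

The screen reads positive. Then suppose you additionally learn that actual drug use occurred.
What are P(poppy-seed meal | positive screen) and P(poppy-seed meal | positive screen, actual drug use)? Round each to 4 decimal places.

P(poppy-seed meal | positive screen) ≈ 0.8604; P(poppy-seed meal | positive screen, actual drug use) ≈ 0.3782

Under noisy-OR, P(positive screen | causes) = 1 − (1−0.02)·∏(1−qᵢ) over the active causes.
Weight on poppy-seed meal=true, given the evidence: 0.186027 + 0.012081 = 0.198108
Normalizer over all consistent configurations: 0.02×0.636×0.965 + 0.8922×0.636×0.035 + 0.5296×0.364×0.965 + 0.948256×0.364×0.035 = 0.230243
Posterior = 0.198108 / 0.230243 ≈ 0.8604

Now also conditioning on actual drug use=true:
P(positive screen | actual drug use) = 0.8922*0.636 + 0.948256*0.364 = 0.567439 + 0.345165 = 0.912604
Of this, 0.345165 comes from 0.948256*0.364 (the poppy-seed meal=true cases).
P(poppy-seed meal | positive screen, actual drug use) = 0.345165 / 0.912604 ≈ 0.3782
— actual drug use explains away the evidence for poppy-seed meal.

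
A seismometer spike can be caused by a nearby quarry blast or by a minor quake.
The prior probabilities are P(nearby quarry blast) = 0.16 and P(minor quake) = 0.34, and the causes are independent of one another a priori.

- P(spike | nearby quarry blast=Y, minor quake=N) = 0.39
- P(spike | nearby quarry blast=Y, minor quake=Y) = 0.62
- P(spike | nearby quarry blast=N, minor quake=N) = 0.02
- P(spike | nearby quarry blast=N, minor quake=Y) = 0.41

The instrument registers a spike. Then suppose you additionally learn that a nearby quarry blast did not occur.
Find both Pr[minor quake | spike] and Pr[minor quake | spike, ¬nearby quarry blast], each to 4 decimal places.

Pr[minor quake | spike] ≈ 0.7426; Pr[minor quake | spike, ¬nearby quarry blast] ≈ 0.9135

P(spike) = 0.02*0.84*0.66 + 0.41*0.84*0.34 + 0.39*0.16*0.66 + 0.62*0.16*0.34 = 0.011088 + 0.117096 + 0.041184 + 0.033728 = 0.203096
The minor quake-present share is 0.117096 + 0.033728 = 0.150824.
P(minor quake | spike) = 0.150824 / 0.203096 ≈ 0.7426

With the extra evidence:
Weight on minor quake=true, given the evidence: 0.41×0.34 = 0.139400
Denominator P(spike | ¬nearby quarry blast): 0.02×0.66 + 0.41×0.34 = 0.152600
Posterior = 0.139400 / 0.152600 ≈ 0.9135
With nearby quarry blast excluded, minor quake must carry more of the explanatory weight for the spike.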